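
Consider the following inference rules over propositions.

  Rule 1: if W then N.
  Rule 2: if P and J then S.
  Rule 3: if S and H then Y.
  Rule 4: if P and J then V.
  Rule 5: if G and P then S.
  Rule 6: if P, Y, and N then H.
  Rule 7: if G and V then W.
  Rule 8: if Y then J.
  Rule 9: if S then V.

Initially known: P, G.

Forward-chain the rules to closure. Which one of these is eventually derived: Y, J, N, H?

From G and P, Rule 5 gives S.
From S, Rule 9 gives V.
From G and V, Rule 7 gives W.
W holds, so N follows (Rule 1).
H would need P, Y, and N (Rule 6), but Y is never established. J would need Y (Rule 8), but Y is never established. Y would need S and H (Rule 3), but H is never established.

N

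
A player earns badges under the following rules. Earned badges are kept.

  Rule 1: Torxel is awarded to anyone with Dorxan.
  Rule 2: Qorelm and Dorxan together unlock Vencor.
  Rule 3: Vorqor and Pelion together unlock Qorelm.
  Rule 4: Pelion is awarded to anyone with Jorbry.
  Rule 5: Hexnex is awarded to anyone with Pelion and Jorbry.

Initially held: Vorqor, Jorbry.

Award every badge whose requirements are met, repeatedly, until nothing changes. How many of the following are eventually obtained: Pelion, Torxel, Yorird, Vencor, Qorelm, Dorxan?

2

With Jorbry, Pelion is earned (Rule 4).
With Vorqor and Pelion, Qorelm is earned (Rule 3).
Pelion: reached.
Torxel would need Dorxan (Rule 1), but Dorxan is never earned.
No rule produces Yorird, and it is not given.
Vencor would need Qorelm and Dorxan (Rule 2), but Dorxan is never earned.
Qorelm: reached.
No rule produces Dorxan, and it is not given.
Reached: Pelion and Qorelm — 2 of the 6.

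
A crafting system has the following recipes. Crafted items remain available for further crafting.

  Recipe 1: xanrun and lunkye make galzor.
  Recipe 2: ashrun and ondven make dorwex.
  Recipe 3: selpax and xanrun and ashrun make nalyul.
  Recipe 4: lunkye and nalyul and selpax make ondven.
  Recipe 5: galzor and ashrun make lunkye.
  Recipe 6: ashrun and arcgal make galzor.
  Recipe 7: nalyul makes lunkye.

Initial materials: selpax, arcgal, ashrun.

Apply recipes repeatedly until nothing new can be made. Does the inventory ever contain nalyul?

No

nalyul would need selpax, xanrun, and ashrun (Recipe 3), but xanrun is never obtained.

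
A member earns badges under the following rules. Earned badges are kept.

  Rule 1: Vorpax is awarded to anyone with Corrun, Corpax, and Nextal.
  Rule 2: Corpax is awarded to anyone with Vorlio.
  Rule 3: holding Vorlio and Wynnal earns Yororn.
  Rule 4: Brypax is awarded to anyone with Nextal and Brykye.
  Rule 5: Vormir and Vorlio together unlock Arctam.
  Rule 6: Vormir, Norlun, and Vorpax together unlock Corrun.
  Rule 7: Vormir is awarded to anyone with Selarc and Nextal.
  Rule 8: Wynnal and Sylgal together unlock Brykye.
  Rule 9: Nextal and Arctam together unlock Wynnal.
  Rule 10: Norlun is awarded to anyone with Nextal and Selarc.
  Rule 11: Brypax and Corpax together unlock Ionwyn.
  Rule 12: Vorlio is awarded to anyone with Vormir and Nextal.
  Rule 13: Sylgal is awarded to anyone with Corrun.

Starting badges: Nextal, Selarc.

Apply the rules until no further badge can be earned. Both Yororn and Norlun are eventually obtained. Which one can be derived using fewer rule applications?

Norlun

Norlun: With Nextal and Selarc, Norlun is earned (Rule 10). [1 rule application]
Yororn: With Selarc and Nextal, Vormir is earned (Rule 7). With Vormir and Nextal, Vorlio is earned (Rule 12). With Vormir and Vorlio, Arctam is earned (Rule 5). With Nextal and Arctam, Wynnal is earned (Rule 9). With Vorlio and Wynnal, Yororn is earned (Rule 3). [5 rule applications]
Norlun needs fewer.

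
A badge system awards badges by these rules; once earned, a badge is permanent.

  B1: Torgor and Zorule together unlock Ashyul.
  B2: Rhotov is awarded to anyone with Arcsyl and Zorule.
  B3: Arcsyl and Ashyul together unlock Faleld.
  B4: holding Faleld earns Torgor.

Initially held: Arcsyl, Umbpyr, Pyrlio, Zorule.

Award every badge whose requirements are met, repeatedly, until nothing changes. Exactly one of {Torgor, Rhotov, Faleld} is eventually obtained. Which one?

With Arcsyl and Zorule, Rhotov is earned (B2).
Torgor would need Faleld (B4), but Faleld is never earned. Faleld would need Arcsyl and Ashyul (B3), but Ashyul is never earned.

Rhotov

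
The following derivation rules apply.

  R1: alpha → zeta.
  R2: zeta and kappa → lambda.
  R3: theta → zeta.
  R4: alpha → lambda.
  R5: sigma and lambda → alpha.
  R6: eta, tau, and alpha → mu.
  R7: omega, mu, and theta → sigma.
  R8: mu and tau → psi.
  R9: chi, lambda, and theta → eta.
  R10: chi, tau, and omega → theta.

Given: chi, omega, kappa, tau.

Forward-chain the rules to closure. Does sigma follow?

No

sigma would need omega, mu, and theta (R7), but mu is never established.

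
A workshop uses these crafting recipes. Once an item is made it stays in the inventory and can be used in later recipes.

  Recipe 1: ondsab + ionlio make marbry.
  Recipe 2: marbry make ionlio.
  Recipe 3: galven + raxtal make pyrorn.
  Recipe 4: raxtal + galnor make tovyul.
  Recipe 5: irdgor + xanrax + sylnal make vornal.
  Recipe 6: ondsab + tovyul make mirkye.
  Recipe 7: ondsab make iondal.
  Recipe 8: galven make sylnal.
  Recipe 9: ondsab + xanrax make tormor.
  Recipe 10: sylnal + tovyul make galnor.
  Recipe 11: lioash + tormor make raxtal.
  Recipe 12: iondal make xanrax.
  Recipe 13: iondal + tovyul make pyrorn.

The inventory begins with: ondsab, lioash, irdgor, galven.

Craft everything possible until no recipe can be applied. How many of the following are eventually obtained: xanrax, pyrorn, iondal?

3

ondsab → iondal (Recipe 7).
iondal → xanrax (Recipe 12).
ondsab + xanrax → tormor (Recipe 9).
lioash + tormor → raxtal (Recipe 11).
galven + raxtal → pyrorn (Recipe 3).
xanrax: reached.
pyrorn: reached.
iondal: reached.
All 3 are reached.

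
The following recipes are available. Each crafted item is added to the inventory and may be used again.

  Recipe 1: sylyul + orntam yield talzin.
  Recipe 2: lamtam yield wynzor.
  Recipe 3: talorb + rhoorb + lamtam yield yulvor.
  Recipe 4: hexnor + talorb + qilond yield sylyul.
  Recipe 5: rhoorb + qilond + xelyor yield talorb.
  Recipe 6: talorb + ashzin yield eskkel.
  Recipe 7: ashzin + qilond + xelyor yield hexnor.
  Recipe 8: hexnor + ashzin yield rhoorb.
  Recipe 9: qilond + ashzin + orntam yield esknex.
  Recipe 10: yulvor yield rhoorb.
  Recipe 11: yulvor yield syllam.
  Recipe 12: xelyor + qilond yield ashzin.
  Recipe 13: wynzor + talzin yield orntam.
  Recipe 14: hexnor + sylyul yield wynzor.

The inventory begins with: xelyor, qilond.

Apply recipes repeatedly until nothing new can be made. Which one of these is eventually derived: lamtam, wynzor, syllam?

wynzor

Using Recipe 12, xelyor and qilond make ashzin.
Using Recipe 7, ashzin, qilond, and xelyor make hexnor.
Using Recipe 8, hexnor and ashzin make rhoorb.
rhoorb + qilond + xelyor → talorb (Recipe 5).
hexnor + talorb + qilond → sylyul (Recipe 4).
hexnor + sylyul → wynzor (Recipe 14).
No rule produces lamtam, and it is not given. syllam would need yulvor (Recipe 11), but yulvor is never obtained.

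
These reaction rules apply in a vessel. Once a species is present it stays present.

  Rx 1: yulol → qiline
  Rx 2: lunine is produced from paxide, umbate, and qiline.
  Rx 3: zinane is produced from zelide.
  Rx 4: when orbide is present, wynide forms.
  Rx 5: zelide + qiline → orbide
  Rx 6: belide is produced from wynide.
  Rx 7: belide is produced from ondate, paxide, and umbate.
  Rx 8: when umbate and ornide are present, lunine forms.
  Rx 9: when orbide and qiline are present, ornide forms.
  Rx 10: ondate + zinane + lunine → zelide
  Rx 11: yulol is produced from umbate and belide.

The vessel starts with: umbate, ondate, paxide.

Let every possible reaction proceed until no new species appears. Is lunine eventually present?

ondate, paxide, and umbate present → belide forms (Rx 7).
umbate and belide present → yulol forms (Rx 11).
yulol present → qiline forms (Rx 1).
paxide, umbate, and qiline present → lunine forms (Rx 2).

Yes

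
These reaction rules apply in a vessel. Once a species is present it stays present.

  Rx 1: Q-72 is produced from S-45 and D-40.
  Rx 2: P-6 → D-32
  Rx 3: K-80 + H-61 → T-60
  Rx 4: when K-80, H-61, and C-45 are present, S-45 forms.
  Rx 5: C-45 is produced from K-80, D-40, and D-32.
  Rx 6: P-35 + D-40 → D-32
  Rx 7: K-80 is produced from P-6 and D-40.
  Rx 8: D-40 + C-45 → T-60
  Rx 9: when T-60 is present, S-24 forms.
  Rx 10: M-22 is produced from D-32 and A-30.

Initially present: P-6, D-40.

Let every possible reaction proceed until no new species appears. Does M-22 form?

No

M-22 would need D-32 and A-30 (Rx 10), but A-30 never forms.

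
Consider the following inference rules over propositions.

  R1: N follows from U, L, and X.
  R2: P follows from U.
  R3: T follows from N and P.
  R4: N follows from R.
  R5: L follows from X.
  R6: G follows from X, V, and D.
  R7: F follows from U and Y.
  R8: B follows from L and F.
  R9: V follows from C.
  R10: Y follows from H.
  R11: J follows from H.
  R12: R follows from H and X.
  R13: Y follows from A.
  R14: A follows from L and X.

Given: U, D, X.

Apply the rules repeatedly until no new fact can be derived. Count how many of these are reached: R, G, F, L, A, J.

3

X holds, so L follows (R5).
L and X hold, so A follows (R14).
From A, R13 gives Y.
U and Y hold, so F follows (R7).
R would need H and X (R12), but H is never established.
G would need X, V, and D (R6), but V is never established.
F: reached.
L: reached.
A: reached.
J would need H (R11), but H is never established.
Reached: F, L, and A — 3 of the 6.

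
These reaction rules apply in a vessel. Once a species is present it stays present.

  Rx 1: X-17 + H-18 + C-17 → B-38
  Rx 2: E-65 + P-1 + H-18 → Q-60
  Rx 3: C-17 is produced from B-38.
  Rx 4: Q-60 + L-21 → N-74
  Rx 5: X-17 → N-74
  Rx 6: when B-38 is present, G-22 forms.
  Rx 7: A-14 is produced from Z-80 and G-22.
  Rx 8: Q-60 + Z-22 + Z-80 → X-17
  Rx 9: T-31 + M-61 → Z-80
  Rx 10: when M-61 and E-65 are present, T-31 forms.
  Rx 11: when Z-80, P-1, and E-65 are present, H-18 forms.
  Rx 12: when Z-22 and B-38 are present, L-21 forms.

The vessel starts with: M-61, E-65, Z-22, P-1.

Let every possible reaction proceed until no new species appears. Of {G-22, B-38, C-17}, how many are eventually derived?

0

G-22 would need B-38 (Rx 6), but B-38 never forms.
B-38 would need X-17, H-18, and C-17 (Rx 1), but C-17 never forms.
C-17 would need B-38 (Rx 3), but B-38 never forms.
None of the 3 are reached.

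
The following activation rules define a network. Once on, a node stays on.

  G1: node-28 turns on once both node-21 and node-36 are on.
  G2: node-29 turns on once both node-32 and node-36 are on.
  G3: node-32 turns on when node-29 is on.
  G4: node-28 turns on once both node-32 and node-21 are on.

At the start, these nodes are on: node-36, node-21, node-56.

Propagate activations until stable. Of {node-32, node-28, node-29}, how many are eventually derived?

1

G1: node-21 and node-36 on → node-28 on.
node-32 would need node-29 (G3), but node-29 never turns on.
node-28: reached.
node-29 would need node-32 and node-36 (G2), but node-32 never turns on.
Reached: node-28 — 1 of the 3.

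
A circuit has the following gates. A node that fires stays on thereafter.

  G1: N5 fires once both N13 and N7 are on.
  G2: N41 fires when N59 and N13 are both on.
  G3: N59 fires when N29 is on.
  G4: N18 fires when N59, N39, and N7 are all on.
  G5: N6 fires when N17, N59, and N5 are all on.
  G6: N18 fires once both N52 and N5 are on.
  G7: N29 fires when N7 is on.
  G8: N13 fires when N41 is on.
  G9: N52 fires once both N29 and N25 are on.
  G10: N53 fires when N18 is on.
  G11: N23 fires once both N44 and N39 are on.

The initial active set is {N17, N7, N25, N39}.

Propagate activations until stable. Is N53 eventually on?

G7: N7 on → N29 on.
G3: N29 on → N59 on.
G4: N59, N39, and N7 on → N18 on.
N18 is on, so N53 fires (G10).

Yes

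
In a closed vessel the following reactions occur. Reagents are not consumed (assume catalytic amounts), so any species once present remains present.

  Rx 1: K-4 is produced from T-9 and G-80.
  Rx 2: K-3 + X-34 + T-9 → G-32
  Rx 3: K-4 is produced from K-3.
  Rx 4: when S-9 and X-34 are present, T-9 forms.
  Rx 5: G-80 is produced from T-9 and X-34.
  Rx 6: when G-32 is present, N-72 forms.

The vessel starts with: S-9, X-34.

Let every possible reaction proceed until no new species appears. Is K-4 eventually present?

S-9 and X-34 present → T-9 forms (Rx 4).
T-9 and X-34 present → G-80 forms (Rx 5).
T-9 and G-80 present → K-4 forms (Rx 1).

Yes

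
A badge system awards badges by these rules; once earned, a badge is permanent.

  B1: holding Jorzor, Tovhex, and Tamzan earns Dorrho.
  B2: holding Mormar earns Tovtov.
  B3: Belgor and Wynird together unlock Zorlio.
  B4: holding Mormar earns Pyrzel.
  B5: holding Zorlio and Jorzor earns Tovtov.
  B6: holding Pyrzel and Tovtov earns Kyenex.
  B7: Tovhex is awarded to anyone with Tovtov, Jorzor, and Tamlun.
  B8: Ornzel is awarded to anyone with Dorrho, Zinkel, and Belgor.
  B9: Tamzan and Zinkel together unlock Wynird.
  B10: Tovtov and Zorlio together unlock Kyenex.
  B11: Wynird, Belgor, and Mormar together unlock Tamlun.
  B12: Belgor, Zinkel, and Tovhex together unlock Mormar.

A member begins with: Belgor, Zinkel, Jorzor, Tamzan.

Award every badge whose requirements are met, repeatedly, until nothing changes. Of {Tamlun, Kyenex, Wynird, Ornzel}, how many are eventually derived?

With Tamzan and Zinkel, Wynird is earned (B9).
With Belgor and Wynird, Zorlio is earned (B3).
With Zorlio and Jorzor, Tovtov is earned (B5).
With Tovtov and Zorlio, Kyenex is earned (B10).
Tamlun would need Wynird, Belgor, and Mormar (B11), but Mormar is never earned.
Kyenex: reached.
Wynird: reached.
Ornzel would need Dorrho, Zinkel, and Belgor (B8), but Dorrho is never earned.
Reached: Kyenex and Wynird — 2 of the 4.

2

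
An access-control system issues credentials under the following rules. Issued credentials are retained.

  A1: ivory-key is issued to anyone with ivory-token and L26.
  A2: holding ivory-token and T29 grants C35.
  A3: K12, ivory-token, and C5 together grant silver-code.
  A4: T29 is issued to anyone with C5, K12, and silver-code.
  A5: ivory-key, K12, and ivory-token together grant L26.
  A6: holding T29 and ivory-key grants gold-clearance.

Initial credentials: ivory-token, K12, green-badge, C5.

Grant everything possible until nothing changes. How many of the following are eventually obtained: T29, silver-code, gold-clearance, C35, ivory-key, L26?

Holding K12, ivory-token, and C5 grants silver-code (A3).
Holding C5, K12, and silver-code grants T29 (A4).
Holding ivory-token and T29 grants C35 (A2).
T29: reached.
silver-code: reached.
gold-clearance would need T29 and ivory-key (A6), but ivory-key is never granted.
C35: reached.
ivory-key would need ivory-token and L26 (A1), but L26 is never granted.
L26 would need ivory-key, K12, and ivory-token (A5), but ivory-key is never granted.
Reached: T29, silver-code, and C35 — 3 of the 6.

3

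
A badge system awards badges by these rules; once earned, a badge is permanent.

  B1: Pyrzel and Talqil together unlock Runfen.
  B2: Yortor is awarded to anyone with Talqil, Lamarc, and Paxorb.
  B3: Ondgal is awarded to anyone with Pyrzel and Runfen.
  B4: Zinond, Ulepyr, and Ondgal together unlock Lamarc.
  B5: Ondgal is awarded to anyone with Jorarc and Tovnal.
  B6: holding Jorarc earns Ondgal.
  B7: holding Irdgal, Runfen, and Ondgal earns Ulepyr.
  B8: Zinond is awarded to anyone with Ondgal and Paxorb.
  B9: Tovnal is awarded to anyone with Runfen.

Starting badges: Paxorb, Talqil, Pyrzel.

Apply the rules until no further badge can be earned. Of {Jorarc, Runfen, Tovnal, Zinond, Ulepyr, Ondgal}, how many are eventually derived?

4

With Pyrzel and Talqil, Runfen is earned (B1).
With Runfen, Tovnal is earned (B9).
With Pyrzel and Runfen, Ondgal is earned (B3).
With Ondgal and Paxorb, Zinond is earned (B8).
No rule produces Jorarc, and it is not given.
Runfen: reached.
Tovnal: reached.
Zinond: reached.
Ulepyr would need Irdgal, Runfen, and Ondgal (B7), but Irdgal is never earned.
Ondgal: reached.
Reached: Runfen, Tovnal, Zinond, and Ondgal — 4 of the 6.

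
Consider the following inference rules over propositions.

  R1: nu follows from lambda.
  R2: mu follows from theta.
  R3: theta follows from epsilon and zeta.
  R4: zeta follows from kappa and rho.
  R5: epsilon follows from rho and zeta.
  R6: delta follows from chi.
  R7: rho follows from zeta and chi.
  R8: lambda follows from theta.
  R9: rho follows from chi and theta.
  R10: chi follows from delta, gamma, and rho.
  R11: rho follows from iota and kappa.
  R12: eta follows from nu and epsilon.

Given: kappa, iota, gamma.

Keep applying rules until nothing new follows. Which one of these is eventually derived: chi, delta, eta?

eta

From iota and kappa, R11 gives rho.
From kappa and rho, R4 gives zeta.
rho and zeta hold, so epsilon follows (R5).
epsilon and zeta hold, so theta follows (R3).
From theta, R8 gives lambda.
From lambda, R1 gives nu.
nu and epsilon hold, so eta follows (R12).
delta would need chi (R6), but chi is never established. chi would need delta, gamma, and rho (R10), but delta is never established.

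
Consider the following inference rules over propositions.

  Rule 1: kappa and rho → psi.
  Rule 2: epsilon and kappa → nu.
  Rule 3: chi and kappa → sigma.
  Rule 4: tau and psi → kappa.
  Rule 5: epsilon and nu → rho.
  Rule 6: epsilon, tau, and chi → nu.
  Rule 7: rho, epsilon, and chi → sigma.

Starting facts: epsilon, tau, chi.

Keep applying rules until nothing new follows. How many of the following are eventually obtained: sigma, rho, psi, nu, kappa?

3

From epsilon, tau, and chi, Rule 6 gives nu.
epsilon and nu hold, so rho follows (Rule 5).
rho, epsilon, and chi hold, so sigma follows (Rule 7).
sigma: reached.
rho: reached.
psi would need kappa and rho (Rule 1), but kappa is never established.
nu: reached.
kappa would need tau and psi (Rule 4), but psi is never established.
Reached: sigma, rho, and nu — 3 of the 5.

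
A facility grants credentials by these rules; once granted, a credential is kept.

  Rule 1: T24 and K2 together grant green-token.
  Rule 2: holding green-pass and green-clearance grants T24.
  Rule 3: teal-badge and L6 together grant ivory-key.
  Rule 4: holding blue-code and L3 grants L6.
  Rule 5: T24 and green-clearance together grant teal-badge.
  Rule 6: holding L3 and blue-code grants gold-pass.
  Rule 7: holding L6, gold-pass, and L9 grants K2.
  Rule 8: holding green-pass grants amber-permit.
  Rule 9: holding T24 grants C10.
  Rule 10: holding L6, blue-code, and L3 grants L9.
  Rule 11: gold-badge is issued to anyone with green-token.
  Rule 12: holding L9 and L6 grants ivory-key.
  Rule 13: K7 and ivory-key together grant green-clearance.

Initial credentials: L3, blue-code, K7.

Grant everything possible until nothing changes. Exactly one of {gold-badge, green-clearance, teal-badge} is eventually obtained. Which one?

Holding blue-code and L3 grants L6 (Rule 4).
Holding L6, blue-code, and L3 grants L9 (Rule 10).
Holding L9 and L6 grants ivory-key (Rule 12).
Holding K7 and ivory-key grants green-clearance (Rule 13).
teal-badge would need T24 and green-clearance (Rule 5), but T24 is never granted. gold-badge would need green-token (Rule 11), but green-token is never granted.

green-clearance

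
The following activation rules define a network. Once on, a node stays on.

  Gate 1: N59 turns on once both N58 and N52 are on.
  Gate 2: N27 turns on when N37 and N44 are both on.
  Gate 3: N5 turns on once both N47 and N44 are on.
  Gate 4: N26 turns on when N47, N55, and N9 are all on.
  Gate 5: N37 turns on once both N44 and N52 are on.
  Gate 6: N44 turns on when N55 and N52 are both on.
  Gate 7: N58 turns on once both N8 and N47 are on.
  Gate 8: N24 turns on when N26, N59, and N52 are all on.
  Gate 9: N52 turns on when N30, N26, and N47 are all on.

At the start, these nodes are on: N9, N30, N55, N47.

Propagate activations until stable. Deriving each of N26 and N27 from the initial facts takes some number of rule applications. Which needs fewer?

N26

N26: N47, N55, and N9 are on, so N26 turns on (Gate 4). [1 rule application]
N27: N47, N55, and N9 are on, so N26 turns on (Gate 4). Gate 9: N30, N26, and N47 on → N52 on. N55 and N52 are on, so N44 turns on (Gate 6). N44 and N52 are on, so N37 turns on (Gate 5). Gate 2: N37 and N44 on → N27 on. [5 rule applications]
N26 needs fewer.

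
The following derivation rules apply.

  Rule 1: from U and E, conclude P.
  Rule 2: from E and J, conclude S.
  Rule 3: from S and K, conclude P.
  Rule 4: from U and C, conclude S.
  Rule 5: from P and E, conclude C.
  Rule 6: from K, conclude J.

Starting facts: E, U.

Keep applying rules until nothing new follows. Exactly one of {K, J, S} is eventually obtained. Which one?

From U and E, Rule 1 gives P.
From P and E, Rule 5 gives C.
U and C hold, so S follows (Rule 4).
J would need K (Rule 6), but K is never established. No rule produces K, and it is not given.

S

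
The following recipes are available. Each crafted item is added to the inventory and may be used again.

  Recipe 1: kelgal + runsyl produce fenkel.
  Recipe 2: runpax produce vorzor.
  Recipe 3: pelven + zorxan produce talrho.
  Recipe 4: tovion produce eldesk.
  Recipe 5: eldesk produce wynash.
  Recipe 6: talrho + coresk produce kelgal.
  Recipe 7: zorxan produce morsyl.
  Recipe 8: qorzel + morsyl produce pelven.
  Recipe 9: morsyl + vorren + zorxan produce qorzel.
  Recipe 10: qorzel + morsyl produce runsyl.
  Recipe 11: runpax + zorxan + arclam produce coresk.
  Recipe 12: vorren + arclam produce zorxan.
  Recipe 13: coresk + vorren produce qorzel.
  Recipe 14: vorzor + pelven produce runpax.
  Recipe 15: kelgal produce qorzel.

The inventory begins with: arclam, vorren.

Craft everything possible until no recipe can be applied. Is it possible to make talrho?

vorren + arclam → zorxan (Recipe 12).
Using Recipe 7, zorxan makes morsyl.
Using Recipe 9, morsyl, vorren, and zorxan make qorzel.
Using Recipe 8, qorzel and morsyl make pelven.
Using Recipe 3, pelven and zorxan make talrho.

Yes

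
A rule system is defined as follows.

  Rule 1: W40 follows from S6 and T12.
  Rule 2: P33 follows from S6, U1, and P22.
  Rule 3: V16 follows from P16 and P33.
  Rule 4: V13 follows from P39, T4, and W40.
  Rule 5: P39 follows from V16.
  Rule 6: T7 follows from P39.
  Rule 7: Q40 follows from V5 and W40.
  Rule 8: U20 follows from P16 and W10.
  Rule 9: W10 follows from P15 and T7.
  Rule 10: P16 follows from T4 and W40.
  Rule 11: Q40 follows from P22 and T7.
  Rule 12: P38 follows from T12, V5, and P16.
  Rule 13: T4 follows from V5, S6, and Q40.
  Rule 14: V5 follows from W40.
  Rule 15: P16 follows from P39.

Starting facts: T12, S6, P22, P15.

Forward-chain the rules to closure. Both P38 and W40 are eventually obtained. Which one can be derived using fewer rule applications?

W40

W40: From S6 and T12, Rule 1 gives W40. [1 rule application]
P38: S6 and T12 hold, so W40 follows (Rule 1). W40 holds, so V5 follows (Rule 14). From V5 and W40, Rule 7 gives Q40. From V5, S6, and Q40, Rule 13 gives T4. From T4 and W40, Rule 10 gives P16. From T12, V5, and P16, Rule 12 gives P38. [6 rule applications]
W40 needs fewer.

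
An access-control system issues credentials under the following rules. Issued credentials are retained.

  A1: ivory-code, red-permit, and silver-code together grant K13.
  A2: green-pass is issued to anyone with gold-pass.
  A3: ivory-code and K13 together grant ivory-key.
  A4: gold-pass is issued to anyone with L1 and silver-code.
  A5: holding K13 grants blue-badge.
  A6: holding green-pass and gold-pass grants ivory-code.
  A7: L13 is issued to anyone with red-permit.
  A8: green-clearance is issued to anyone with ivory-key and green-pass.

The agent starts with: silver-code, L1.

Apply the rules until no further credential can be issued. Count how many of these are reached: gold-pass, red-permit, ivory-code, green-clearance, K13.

2

Holding L1 and silver-code grants gold-pass (A4).
Holding gold-pass grants green-pass (A2).
Holding green-pass and gold-pass grants ivory-code (A6).
gold-pass: reached.
No rule produces red-permit, and it is not given.
ivory-code: reached.
green-clearance would need ivory-key and green-pass (A8), but ivory-key is never granted.
K13 would need ivory-code, red-permit, and silver-code (A1), but red-permit is never granted.
Reached: gold-pass and ivory-code — 2 of the 5.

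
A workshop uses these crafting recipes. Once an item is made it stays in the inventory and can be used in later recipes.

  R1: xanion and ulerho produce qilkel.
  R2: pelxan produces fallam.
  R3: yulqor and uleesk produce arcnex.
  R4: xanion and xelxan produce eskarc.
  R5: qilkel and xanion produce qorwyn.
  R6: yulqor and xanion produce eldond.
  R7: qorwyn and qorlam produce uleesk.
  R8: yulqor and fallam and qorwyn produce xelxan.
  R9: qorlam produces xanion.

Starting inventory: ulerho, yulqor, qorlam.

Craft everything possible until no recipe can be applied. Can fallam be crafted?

No

fallam would need pelxan (R2), but pelxan is never obtained.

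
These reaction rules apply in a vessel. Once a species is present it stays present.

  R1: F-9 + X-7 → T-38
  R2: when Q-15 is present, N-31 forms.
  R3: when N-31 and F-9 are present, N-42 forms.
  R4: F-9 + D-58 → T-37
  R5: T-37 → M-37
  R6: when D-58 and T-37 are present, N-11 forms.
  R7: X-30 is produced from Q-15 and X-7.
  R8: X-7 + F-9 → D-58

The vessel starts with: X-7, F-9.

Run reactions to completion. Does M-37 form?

Yes

X-7 and F-9 present → D-58 forms (R8).
F-9 and D-58 present → T-37 forms (R4).
T-37 present → M-37 forms (R5).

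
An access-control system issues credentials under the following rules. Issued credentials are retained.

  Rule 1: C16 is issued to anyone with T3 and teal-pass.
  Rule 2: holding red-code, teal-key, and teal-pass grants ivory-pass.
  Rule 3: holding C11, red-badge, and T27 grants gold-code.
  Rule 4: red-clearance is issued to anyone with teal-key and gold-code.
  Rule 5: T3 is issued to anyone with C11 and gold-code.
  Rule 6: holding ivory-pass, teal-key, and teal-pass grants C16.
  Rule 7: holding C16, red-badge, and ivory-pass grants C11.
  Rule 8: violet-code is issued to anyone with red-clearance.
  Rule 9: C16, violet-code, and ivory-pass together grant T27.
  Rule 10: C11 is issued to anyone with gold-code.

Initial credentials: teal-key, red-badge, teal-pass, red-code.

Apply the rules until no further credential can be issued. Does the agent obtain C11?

Holding red-code, teal-key, and teal-pass grants ivory-pass (Rule 2).
Holding ivory-pass, teal-key, and teal-pass grants C16 (Rule 6).
Holding C16, red-badge, and ivory-pass grants C11 (Rule 7).

Yes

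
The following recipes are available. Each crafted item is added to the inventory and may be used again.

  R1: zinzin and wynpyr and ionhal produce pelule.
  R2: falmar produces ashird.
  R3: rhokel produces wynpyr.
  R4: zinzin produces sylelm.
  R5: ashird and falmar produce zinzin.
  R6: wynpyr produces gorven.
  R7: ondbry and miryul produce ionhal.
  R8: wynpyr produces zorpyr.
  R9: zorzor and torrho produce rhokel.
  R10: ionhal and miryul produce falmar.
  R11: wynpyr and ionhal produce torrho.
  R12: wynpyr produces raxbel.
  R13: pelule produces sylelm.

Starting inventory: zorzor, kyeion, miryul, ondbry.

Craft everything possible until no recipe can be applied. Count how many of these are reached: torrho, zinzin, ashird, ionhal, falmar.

4

Using R7, ondbry and miryul make ionhal.
Using R10, ionhal and miryul make falmar.
Using R2, falmar makes ashird.
Using R5, ashird and falmar make zinzin.
torrho would need wynpyr and ionhal (R11), but wynpyr is never obtained.
zinzin: reached.
ashird: reached.
ionhal: reached.
falmar: reached.
Reached: zinzin, ashird, ionhal, and falmar — 4 of the 5.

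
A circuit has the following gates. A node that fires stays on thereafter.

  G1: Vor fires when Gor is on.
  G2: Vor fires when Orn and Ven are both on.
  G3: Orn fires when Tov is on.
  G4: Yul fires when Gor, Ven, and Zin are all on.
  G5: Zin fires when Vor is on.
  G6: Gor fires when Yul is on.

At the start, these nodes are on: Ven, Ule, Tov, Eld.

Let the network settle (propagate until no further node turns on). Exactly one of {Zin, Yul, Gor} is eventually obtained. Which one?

Tov is on, so Orn fires (G3).
Orn and Ven are on, so Vor fires (G2).
G5: Vor on → Zin on.
Gor would need Yul (G6), but Yul never turns on. Yul would need Gor, Ven, and Zin (G4), but Gor never turns on.

Zin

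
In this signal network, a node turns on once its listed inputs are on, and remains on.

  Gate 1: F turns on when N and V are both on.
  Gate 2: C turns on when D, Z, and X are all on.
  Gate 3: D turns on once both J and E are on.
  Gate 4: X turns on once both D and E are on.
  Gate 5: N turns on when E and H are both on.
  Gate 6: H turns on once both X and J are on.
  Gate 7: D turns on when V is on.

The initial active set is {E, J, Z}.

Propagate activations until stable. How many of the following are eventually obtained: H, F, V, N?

2

J and E are on, so D turns on (Gate 3).
D and E are on, so X turns on (Gate 4).
Gate 6: X and J on → H on.
E and H are on, so N turns on (Gate 5).
H: reached.
F would need N and V (Gate 1), but V never turns on.
No rule produces V, and it is not given.
N: reached.
Reached: H and N — 2 of the 4.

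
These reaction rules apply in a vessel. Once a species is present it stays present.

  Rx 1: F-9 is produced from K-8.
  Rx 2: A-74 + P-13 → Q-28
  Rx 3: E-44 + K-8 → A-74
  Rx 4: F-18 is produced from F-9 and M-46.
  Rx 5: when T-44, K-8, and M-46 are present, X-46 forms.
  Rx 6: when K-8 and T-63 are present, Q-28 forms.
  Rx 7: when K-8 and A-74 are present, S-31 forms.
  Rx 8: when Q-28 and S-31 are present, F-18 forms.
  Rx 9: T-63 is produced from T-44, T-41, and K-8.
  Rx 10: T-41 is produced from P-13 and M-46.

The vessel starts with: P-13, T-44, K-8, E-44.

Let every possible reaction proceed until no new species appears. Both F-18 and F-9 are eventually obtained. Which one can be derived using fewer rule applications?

F-9

F-9: K-8 present → F-9 forms (Rx 1). [1 rule application]
F-18: E-44 and K-8 present → A-74 forms (Rx 3). K-8 and A-74 present → S-31 forms (Rx 7). A-74 and P-13 present → Q-28 forms (Rx 2). Q-28 and S-31 present → F-18 forms (Rx 8). [4 rule applications]
F-9 needs fewer.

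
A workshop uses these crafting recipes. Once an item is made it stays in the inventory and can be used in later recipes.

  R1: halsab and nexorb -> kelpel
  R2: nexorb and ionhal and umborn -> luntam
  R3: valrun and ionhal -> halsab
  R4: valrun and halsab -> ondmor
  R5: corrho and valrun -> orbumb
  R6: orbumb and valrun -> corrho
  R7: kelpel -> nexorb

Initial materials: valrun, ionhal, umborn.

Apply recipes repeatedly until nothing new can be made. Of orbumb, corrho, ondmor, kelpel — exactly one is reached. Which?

ondmor

Using R3, valrun and ionhal make halsab.
Using R4, valrun and halsab make ondmor.
kelpel would need halsab and nexorb (R1), but nexorb is never obtained. corrho would need orbumb and valrun (R6), but orbumb is never obtained. orbumb would need corrho and valrun (R5), but corrho is never obtained.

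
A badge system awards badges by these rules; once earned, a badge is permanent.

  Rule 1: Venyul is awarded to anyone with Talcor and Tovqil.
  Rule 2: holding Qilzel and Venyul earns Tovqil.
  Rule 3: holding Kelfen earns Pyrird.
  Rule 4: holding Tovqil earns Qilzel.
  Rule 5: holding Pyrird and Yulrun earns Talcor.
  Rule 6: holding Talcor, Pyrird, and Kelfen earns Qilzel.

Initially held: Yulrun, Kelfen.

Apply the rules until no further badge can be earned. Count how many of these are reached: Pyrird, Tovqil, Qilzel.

2

With Kelfen, Pyrird is earned (Rule 3).
With Pyrird and Yulrun, Talcor is earned (Rule 5).
With Talcor, Pyrird, and Kelfen, Qilzel is earned (Rule 6).
Pyrird: reached.
Tovqil would need Qilzel and Venyul (Rule 2), but Venyul is never earned.
Qilzel: reached.
Reached: Pyrird and Qilzel — 2 of the 3.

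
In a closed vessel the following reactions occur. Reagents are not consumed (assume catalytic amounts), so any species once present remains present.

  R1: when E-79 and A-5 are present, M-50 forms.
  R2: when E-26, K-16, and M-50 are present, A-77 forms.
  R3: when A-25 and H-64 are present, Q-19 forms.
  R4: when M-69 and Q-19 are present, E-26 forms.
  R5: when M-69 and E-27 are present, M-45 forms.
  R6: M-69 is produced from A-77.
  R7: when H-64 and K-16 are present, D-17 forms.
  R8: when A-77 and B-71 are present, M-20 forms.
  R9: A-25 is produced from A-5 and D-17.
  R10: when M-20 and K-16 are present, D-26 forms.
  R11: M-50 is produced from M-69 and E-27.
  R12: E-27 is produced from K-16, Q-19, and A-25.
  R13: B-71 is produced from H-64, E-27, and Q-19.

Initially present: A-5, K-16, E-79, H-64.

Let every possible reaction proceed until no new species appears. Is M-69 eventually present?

No

M-69 would need A-77 (R6), but A-77 never forms.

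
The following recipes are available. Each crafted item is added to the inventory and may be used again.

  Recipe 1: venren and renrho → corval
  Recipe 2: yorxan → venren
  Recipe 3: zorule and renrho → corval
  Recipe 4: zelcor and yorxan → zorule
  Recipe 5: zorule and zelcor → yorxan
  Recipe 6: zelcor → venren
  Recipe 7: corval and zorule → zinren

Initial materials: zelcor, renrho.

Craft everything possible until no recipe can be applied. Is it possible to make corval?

Yes

zelcor → venren (Recipe 6).
Using Recipe 1, venren and renrho make corval.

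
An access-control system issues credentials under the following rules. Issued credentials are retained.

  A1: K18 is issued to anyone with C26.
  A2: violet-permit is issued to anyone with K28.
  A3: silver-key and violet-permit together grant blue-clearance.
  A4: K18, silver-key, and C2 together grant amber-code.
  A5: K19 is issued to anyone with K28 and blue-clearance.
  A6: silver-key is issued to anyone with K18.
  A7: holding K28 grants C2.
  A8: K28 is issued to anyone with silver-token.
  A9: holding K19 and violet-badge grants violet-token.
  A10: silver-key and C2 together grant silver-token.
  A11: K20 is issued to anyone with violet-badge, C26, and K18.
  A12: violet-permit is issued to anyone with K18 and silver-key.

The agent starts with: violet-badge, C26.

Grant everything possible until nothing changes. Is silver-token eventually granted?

silver-token would need silver-key and C2 (A10), but C2 is never granted.

No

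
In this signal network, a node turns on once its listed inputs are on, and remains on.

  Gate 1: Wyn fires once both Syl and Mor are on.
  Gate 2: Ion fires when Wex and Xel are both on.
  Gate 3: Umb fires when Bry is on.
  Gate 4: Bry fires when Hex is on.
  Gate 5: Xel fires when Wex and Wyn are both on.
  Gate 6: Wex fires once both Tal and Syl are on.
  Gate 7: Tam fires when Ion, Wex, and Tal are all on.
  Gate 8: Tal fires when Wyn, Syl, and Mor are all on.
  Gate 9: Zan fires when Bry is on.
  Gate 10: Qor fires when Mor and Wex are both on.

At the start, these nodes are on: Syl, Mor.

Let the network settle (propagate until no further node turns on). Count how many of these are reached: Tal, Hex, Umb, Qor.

Syl and Mor are on, so Wyn fires (Gate 1).
Wyn, Syl, and Mor are on, so Tal fires (Gate 8).
Gate 6: Tal and Syl on → Wex on.
Mor and Wex are on, so Qor fires (Gate 10).
Tal: reached.
No rule produces Hex, and it is not given.
Umb would need Bry (Gate 3), but Bry never turns on.
Qor: reached.
Reached: Tal and Qor — 2 of the 4.

2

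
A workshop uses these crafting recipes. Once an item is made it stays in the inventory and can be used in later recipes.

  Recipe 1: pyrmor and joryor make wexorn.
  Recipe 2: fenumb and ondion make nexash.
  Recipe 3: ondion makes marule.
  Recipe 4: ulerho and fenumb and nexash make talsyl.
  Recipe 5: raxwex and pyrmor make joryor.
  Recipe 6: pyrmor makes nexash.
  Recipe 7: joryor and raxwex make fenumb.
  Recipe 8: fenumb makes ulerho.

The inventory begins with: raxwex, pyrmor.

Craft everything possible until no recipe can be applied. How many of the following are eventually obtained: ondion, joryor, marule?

Using Recipe 5, raxwex and pyrmor make joryor.
No rule produces ondion, and it is not given.
joryor: reached.
marule would need ondion (Recipe 3), but ondion is never obtained.
Reached: joryor — 1 of the 3.

1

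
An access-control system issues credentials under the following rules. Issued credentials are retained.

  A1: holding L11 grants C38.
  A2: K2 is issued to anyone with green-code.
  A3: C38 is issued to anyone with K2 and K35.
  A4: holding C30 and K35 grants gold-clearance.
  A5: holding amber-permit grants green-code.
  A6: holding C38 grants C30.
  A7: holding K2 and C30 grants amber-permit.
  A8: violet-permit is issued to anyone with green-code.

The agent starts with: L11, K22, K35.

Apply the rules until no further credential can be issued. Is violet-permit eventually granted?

violet-permit would need green-code (A8), but green-code is never granted.

No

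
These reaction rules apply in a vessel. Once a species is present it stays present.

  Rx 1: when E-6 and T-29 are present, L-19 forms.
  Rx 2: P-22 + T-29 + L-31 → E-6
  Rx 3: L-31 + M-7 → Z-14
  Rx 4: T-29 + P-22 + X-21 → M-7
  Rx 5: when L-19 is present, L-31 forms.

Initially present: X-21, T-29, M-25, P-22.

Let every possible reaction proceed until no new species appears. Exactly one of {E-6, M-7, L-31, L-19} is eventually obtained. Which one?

M-7

T-29, P-22, and X-21 present → M-7 forms (Rx 4).
L-31 would need L-19 (Rx 5), but L-19 never forms. L-19 would need E-6 and T-29 (Rx 1), but E-6 never forms. E-6 would need P-22, T-29, and L-31 (Rx 2), but L-31 never forms.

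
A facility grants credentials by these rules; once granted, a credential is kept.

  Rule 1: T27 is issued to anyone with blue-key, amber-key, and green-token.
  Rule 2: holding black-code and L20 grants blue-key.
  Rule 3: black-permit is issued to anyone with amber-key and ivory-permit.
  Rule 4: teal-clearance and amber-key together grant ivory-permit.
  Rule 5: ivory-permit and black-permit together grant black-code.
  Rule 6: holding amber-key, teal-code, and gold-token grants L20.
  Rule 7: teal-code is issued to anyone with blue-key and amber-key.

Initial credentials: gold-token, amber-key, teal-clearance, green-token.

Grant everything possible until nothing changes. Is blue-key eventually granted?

blue-key would need black-code and L20 (Rule 2), but L20 is never granted.

No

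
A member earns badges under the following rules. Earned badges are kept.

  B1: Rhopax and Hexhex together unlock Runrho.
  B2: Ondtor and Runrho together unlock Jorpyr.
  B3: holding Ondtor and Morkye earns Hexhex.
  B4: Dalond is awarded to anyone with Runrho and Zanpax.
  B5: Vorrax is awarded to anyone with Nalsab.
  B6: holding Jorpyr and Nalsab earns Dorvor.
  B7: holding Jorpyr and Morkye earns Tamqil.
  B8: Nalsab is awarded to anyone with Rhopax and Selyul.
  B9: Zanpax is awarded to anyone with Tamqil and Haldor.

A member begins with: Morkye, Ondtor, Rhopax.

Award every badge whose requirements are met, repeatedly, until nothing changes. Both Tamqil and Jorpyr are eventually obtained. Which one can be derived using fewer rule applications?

Jorpyr

Jorpyr: With Ondtor and Morkye, Hexhex is earned (B3). With Rhopax and Hexhex, Runrho is earned (B1). With Ondtor and Runrho, Jorpyr is earned (B2). [3 rule applications]
Tamqil: With Ondtor and Morkye, Hexhex is earned (B3). With Rhopax and Hexhex, Runrho is earned (B1). With Ondtor and Runrho, Jorpyr is earned (B2). With Jorpyr and Morkye, Tamqil is earned (B7). [4 rule applications]
Jorpyr needs fewer.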